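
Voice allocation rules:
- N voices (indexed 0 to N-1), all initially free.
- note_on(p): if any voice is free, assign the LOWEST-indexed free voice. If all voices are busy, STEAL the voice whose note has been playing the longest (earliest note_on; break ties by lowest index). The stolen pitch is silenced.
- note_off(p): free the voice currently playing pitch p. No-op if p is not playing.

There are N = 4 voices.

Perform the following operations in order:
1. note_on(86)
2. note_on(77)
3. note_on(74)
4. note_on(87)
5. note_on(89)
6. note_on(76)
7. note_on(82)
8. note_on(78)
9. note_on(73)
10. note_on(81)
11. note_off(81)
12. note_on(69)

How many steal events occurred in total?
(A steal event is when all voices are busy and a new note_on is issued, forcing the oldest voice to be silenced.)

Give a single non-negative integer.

Answer: 6

Derivation:
Op 1: note_on(86): voice 0 is free -> assigned | voices=[86 - - -]
Op 2: note_on(77): voice 1 is free -> assigned | voices=[86 77 - -]
Op 3: note_on(74): voice 2 is free -> assigned | voices=[86 77 74 -]
Op 4: note_on(87): voice 3 is free -> assigned | voices=[86 77 74 87]
Op 5: note_on(89): all voices busy, STEAL voice 0 (pitch 86, oldest) -> assign | voices=[89 77 74 87]
Op 6: note_on(76): all voices busy, STEAL voice 1 (pitch 77, oldest) -> assign | voices=[89 76 74 87]
Op 7: note_on(82): all voices busy, STEAL voice 2 (pitch 74, oldest) -> assign | voices=[89 76 82 87]
Op 8: note_on(78): all voices busy, STEAL voice 3 (pitch 87, oldest) -> assign | voices=[89 76 82 78]
Op 9: note_on(73): all voices busy, STEAL voice 0 (pitch 89, oldest) -> assign | voices=[73 76 82 78]
Op 10: note_on(81): all voices busy, STEAL voice 1 (pitch 76, oldest) -> assign | voices=[73 81 82 78]
Op 11: note_off(81): free voice 1 | voices=[73 - 82 78]
Op 12: note_on(69): voice 1 is free -> assigned | voices=[73 69 82 78]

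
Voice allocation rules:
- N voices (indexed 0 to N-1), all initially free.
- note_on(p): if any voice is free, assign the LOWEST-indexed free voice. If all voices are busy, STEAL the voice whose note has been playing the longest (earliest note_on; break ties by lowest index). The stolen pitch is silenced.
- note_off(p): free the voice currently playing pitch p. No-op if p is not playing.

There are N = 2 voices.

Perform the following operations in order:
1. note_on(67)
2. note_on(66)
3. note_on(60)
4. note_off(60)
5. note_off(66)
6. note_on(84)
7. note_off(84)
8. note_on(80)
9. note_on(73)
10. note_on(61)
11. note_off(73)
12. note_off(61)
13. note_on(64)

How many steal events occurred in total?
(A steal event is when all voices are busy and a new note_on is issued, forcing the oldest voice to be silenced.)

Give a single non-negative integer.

Op 1: note_on(67): voice 0 is free -> assigned | voices=[67 -]
Op 2: note_on(66): voice 1 is free -> assigned | voices=[67 66]
Op 3: note_on(60): all voices busy, STEAL voice 0 (pitch 67, oldest) -> assign | voices=[60 66]
Op 4: note_off(60): free voice 0 | voices=[- 66]
Op 5: note_off(66): free voice 1 | voices=[- -]
Op 6: note_on(84): voice 0 is free -> assigned | voices=[84 -]
Op 7: note_off(84): free voice 0 | voices=[- -]
Op 8: note_on(80): voice 0 is free -> assigned | voices=[80 -]
Op 9: note_on(73): voice 1 is free -> assigned | voices=[80 73]
Op 10: note_on(61): all voices busy, STEAL voice 0 (pitch 80, oldest) -> assign | voices=[61 73]
Op 11: note_off(73): free voice 1 | voices=[61 -]
Op 12: note_off(61): free voice 0 | voices=[- -]
Op 13: note_on(64): voice 0 is free -> assigned | voices=[64 -]

Answer: 2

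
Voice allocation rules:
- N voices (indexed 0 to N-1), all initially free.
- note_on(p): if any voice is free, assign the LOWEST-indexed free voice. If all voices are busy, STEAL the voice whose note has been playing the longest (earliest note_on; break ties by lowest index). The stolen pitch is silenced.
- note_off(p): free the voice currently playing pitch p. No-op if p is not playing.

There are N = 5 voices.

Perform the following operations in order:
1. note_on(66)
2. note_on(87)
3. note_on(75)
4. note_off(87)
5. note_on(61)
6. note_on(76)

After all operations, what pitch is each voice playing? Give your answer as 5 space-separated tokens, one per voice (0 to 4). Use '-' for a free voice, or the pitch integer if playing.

Answer: 66 61 75 76 -

Derivation:
Op 1: note_on(66): voice 0 is free -> assigned | voices=[66 - - - -]
Op 2: note_on(87): voice 1 is free -> assigned | voices=[66 87 - - -]
Op 3: note_on(75): voice 2 is free -> assigned | voices=[66 87 75 - -]
Op 4: note_off(87): free voice 1 | voices=[66 - 75 - -]
Op 5: note_on(61): voice 1 is free -> assigned | voices=[66 61 75 - -]
Op 6: note_on(76): voice 3 is free -> assigned | voices=[66 61 75 76 -]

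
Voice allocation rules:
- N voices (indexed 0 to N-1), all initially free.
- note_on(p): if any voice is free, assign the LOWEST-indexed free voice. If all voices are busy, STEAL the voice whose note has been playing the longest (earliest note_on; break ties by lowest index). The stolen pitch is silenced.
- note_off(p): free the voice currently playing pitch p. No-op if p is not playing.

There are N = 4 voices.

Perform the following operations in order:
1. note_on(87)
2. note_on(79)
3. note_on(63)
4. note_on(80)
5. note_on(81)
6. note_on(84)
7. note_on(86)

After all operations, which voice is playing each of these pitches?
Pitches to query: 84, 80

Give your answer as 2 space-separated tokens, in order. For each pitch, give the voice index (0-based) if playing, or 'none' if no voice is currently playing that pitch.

Op 1: note_on(87): voice 0 is free -> assigned | voices=[87 - - -]
Op 2: note_on(79): voice 1 is free -> assigned | voices=[87 79 - -]
Op 3: note_on(63): voice 2 is free -> assigned | voices=[87 79 63 -]
Op 4: note_on(80): voice 3 is free -> assigned | voices=[87 79 63 80]
Op 5: note_on(81): all voices busy, STEAL voice 0 (pitch 87, oldest) -> assign | voices=[81 79 63 80]
Op 6: note_on(84): all voices busy, STEAL voice 1 (pitch 79, oldest) -> assign | voices=[81 84 63 80]
Op 7: note_on(86): all voices busy, STEAL voice 2 (pitch 63, oldest) -> assign | voices=[81 84 86 80]

Answer: 1 3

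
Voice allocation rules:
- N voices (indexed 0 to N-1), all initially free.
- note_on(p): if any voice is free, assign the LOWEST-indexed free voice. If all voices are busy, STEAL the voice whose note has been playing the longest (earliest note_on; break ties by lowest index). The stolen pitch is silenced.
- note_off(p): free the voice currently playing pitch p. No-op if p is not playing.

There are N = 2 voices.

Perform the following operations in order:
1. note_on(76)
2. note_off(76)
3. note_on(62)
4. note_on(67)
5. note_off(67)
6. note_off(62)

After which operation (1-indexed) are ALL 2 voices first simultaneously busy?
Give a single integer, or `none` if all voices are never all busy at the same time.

Op 1: note_on(76): voice 0 is free -> assigned | voices=[76 -]
Op 2: note_off(76): free voice 0 | voices=[- -]
Op 3: note_on(62): voice 0 is free -> assigned | voices=[62 -]
Op 4: note_on(67): voice 1 is free -> assigned | voices=[62 67]
Op 5: note_off(67): free voice 1 | voices=[62 -]
Op 6: note_off(62): free voice 0 | voices=[- -]

Answer: 4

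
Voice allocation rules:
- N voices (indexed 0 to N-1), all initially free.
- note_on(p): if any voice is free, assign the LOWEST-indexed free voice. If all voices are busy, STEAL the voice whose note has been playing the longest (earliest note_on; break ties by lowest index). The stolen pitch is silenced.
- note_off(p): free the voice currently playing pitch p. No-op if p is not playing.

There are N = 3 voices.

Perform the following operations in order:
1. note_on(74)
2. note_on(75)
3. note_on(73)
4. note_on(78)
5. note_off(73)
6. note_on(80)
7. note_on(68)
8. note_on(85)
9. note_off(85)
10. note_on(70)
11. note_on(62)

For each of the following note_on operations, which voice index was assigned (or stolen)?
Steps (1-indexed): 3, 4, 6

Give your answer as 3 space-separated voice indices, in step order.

Op 1: note_on(74): voice 0 is free -> assigned | voices=[74 - -]
Op 2: note_on(75): voice 1 is free -> assigned | voices=[74 75 -]
Op 3: note_on(73): voice 2 is free -> assigned | voices=[74 75 73]
Op 4: note_on(78): all voices busy, STEAL voice 0 (pitch 74, oldest) -> assign | voices=[78 75 73]
Op 5: note_off(73): free voice 2 | voices=[78 75 -]
Op 6: note_on(80): voice 2 is free -> assigned | voices=[78 75 80]
Op 7: note_on(68): all voices busy, STEAL voice 1 (pitch 75, oldest) -> assign | voices=[78 68 80]
Op 8: note_on(85): all voices busy, STEAL voice 0 (pitch 78, oldest) -> assign | voices=[85 68 80]
Op 9: note_off(85): free voice 0 | voices=[- 68 80]
Op 10: note_on(70): voice 0 is free -> assigned | voices=[70 68 80]
Op 11: note_on(62): all voices busy, STEAL voice 2 (pitch 80, oldest) -> assign | voices=[70 68 62]

Answer: 2 0 2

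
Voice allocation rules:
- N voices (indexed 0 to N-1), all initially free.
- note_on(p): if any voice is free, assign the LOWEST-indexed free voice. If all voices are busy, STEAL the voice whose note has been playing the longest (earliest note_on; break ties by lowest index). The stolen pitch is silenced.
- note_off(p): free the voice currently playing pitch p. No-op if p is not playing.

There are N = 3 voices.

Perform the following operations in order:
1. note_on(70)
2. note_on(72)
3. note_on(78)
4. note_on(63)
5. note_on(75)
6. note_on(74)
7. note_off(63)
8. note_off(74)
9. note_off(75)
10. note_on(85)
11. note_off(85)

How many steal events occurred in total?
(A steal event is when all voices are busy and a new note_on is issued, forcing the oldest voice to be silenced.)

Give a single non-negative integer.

Answer: 3

Derivation:
Op 1: note_on(70): voice 0 is free -> assigned | voices=[70 - -]
Op 2: note_on(72): voice 1 is free -> assigned | voices=[70 72 -]
Op 3: note_on(78): voice 2 is free -> assigned | voices=[70 72 78]
Op 4: note_on(63): all voices busy, STEAL voice 0 (pitch 70, oldest) -> assign | voices=[63 72 78]
Op 5: note_on(75): all voices busy, STEAL voice 1 (pitch 72, oldest) -> assign | voices=[63 75 78]
Op 6: note_on(74): all voices busy, STEAL voice 2 (pitch 78, oldest) -> assign | voices=[63 75 74]
Op 7: note_off(63): free voice 0 | voices=[- 75 74]
Op 8: note_off(74): free voice 2 | voices=[- 75 -]
Op 9: note_off(75): free voice 1 | voices=[- - -]
Op 10: note_on(85): voice 0 is free -> assigned | voices=[85 - -]
Op 11: note_off(85): free voice 0 | voices=[- - -]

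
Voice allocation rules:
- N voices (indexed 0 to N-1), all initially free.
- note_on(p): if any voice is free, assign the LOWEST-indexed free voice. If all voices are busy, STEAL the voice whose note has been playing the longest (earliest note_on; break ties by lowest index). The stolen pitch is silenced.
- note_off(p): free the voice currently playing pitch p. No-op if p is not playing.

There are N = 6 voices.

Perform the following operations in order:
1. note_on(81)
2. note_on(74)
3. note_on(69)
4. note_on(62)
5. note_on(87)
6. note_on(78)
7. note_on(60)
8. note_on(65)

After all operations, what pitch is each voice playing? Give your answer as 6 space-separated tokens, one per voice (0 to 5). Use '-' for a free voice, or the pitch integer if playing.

Op 1: note_on(81): voice 0 is free -> assigned | voices=[81 - - - - -]
Op 2: note_on(74): voice 1 is free -> assigned | voices=[81 74 - - - -]
Op 3: note_on(69): voice 2 is free -> assigned | voices=[81 74 69 - - -]
Op 4: note_on(62): voice 3 is free -> assigned | voices=[81 74 69 62 - -]
Op 5: note_on(87): voice 4 is free -> assigned | voices=[81 74 69 62 87 -]
Op 6: note_on(78): voice 5 is free -> assigned | voices=[81 74 69 62 87 78]
Op 7: note_on(60): all voices busy, STEAL voice 0 (pitch 81, oldest) -> assign | voices=[60 74 69 62 87 78]
Op 8: note_on(65): all voices busy, STEAL voice 1 (pitch 74, oldest) -> assign | voices=[60 65 69 62 87 78]

Answer: 60 65 69 62 87 78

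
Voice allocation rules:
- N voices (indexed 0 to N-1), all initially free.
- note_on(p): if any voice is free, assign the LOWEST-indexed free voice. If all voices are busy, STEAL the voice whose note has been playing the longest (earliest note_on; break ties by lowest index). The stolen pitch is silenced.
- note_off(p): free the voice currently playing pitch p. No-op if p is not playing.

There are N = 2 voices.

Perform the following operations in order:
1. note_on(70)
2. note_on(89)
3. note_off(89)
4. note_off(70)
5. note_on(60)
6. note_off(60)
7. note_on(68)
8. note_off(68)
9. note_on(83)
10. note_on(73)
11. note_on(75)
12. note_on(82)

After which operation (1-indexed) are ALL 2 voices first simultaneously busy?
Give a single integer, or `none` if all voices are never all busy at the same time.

Answer: 2

Derivation:
Op 1: note_on(70): voice 0 is free -> assigned | voices=[70 -]
Op 2: note_on(89): voice 1 is free -> assigned | voices=[70 89]
Op 3: note_off(89): free voice 1 | voices=[70 -]
Op 4: note_off(70): free voice 0 | voices=[- -]
Op 5: note_on(60): voice 0 is free -> assigned | voices=[60 -]
Op 6: note_off(60): free voice 0 | voices=[- -]
Op 7: note_on(68): voice 0 is free -> assigned | voices=[68 -]
Op 8: note_off(68): free voice 0 | voices=[- -]
Op 9: note_on(83): voice 0 is free -> assigned | voices=[83 -]
Op 10: note_on(73): voice 1 is free -> assigned | voices=[83 73]
Op 11: note_on(75): all voices busy, STEAL voice 0 (pitch 83, oldest) -> assign | voices=[75 73]
Op 12: note_on(82): all voices busy, STEAL voice 1 (pitch 73, oldest) -> assign | voices=[75 82]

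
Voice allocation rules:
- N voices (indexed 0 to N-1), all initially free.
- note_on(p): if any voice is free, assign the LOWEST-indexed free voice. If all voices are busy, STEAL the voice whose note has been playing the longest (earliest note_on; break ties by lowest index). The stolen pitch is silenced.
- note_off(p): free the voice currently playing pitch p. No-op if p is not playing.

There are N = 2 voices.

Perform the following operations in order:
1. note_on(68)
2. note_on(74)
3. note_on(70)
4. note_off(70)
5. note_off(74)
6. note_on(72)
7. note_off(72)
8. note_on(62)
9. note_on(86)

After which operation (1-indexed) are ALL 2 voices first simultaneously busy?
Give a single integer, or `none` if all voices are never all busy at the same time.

Op 1: note_on(68): voice 0 is free -> assigned | voices=[68 -]
Op 2: note_on(74): voice 1 is free -> assigned | voices=[68 74]
Op 3: note_on(70): all voices busy, STEAL voice 0 (pitch 68, oldest) -> assign | voices=[70 74]
Op 4: note_off(70): free voice 0 | voices=[- 74]
Op 5: note_off(74): free voice 1 | voices=[- -]
Op 6: note_on(72): voice 0 is free -> assigned | voices=[72 -]
Op 7: note_off(72): free voice 0 | voices=[- -]
Op 8: note_on(62): voice 0 is free -> assigned | voices=[62 -]
Op 9: note_on(86): voice 1 is free -> assigned | voices=[62 86]

Answer: 2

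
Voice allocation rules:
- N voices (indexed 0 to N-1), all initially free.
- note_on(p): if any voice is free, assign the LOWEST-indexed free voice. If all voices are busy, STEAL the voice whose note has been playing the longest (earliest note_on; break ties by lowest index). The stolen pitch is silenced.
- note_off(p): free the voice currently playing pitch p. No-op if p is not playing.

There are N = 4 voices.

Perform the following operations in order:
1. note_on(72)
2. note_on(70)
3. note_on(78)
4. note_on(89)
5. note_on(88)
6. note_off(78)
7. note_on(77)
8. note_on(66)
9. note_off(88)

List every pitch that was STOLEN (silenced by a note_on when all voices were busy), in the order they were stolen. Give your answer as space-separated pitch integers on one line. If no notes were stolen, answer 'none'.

Op 1: note_on(72): voice 0 is free -> assigned | voices=[72 - - -]
Op 2: note_on(70): voice 1 is free -> assigned | voices=[72 70 - -]
Op 3: note_on(78): voice 2 is free -> assigned | voices=[72 70 78 -]
Op 4: note_on(89): voice 3 is free -> assigned | voices=[72 70 78 89]
Op 5: note_on(88): all voices busy, STEAL voice 0 (pitch 72, oldest) -> assign | voices=[88 70 78 89]
Op 6: note_off(78): free voice 2 | voices=[88 70 - 89]
Op 7: note_on(77): voice 2 is free -> assigned | voices=[88 70 77 89]
Op 8: note_on(66): all voices busy, STEAL voice 1 (pitch 70, oldest) -> assign | voices=[88 66 77 89]
Op 9: note_off(88): free voice 0 | voices=[- 66 77 89]

Answer: 72 70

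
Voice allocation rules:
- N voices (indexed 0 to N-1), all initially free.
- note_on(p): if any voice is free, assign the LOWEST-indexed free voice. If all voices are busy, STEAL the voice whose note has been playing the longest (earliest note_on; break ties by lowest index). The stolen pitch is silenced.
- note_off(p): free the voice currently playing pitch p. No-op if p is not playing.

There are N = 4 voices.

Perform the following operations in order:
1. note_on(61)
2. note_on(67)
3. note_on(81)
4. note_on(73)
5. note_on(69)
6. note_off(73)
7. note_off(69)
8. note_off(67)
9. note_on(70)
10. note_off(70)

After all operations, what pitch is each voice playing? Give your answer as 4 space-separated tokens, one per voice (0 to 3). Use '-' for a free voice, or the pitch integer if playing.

Op 1: note_on(61): voice 0 is free -> assigned | voices=[61 - - -]
Op 2: note_on(67): voice 1 is free -> assigned | voices=[61 67 - -]
Op 3: note_on(81): voice 2 is free -> assigned | voices=[61 67 81 -]
Op 4: note_on(73): voice 3 is free -> assigned | voices=[61 67 81 73]
Op 5: note_on(69): all voices busy, STEAL voice 0 (pitch 61, oldest) -> assign | voices=[69 67 81 73]
Op 6: note_off(73): free voice 3 | voices=[69 67 81 -]
Op 7: note_off(69): free voice 0 | voices=[- 67 81 -]
Op 8: note_off(67): free voice 1 | voices=[- - 81 -]
Op 9: note_on(70): voice 0 is free -> assigned | voices=[70 - 81 -]
Op 10: note_off(70): free voice 0 | voices=[- - 81 -]

Answer: - - 81 -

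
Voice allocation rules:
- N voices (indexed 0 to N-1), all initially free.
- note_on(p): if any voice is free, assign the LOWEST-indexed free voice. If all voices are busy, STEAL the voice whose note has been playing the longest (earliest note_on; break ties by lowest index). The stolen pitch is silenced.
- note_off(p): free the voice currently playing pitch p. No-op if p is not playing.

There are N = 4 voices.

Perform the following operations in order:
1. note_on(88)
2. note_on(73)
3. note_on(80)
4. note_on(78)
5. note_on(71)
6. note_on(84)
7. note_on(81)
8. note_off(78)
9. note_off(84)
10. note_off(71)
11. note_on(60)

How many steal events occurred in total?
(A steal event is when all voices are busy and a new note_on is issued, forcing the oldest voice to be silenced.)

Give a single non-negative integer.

Answer: 3

Derivation:
Op 1: note_on(88): voice 0 is free -> assigned | voices=[88 - - -]
Op 2: note_on(73): voice 1 is free -> assigned | voices=[88 73 - -]
Op 3: note_on(80): voice 2 is free -> assigned | voices=[88 73 80 -]
Op 4: note_on(78): voice 3 is free -> assigned | voices=[88 73 80 78]
Op 5: note_on(71): all voices busy, STEAL voice 0 (pitch 88, oldest) -> assign | voices=[71 73 80 78]
Op 6: note_on(84): all voices busy, STEAL voice 1 (pitch 73, oldest) -> assign | voices=[71 84 80 78]
Op 7: note_on(81): all voices busy, STEAL voice 2 (pitch 80, oldest) -> assign | voices=[71 84 81 78]
Op 8: note_off(78): free voice 3 | voices=[71 84 81 -]
Op 9: note_off(84): free voice 1 | voices=[71 - 81 -]
Op 10: note_off(71): free voice 0 | voices=[- - 81 -]
Op 11: note_on(60): voice 0 is free -> assigned | voices=[60 - 81 -]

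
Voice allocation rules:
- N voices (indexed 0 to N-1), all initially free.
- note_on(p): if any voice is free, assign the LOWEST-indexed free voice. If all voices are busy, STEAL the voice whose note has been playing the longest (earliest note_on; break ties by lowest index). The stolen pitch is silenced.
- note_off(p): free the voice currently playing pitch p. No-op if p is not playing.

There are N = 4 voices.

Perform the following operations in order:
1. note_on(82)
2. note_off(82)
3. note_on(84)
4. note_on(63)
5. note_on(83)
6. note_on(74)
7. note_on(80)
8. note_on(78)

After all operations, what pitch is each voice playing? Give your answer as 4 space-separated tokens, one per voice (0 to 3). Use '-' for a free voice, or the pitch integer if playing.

Op 1: note_on(82): voice 0 is free -> assigned | voices=[82 - - -]
Op 2: note_off(82): free voice 0 | voices=[- - - -]
Op 3: note_on(84): voice 0 is free -> assigned | voices=[84 - - -]
Op 4: note_on(63): voice 1 is free -> assigned | voices=[84 63 - -]
Op 5: note_on(83): voice 2 is free -> assigned | voices=[84 63 83 -]
Op 6: note_on(74): voice 3 is free -> assigned | voices=[84 63 83 74]
Op 7: note_on(80): all voices busy, STEAL voice 0 (pitch 84, oldest) -> assign | voices=[80 63 83 74]
Op 8: note_on(78): all voices busy, STEAL voice 1 (pitch 63, oldest) -> assign | voices=[80 78 83 74]

Answer: 80 78 83 74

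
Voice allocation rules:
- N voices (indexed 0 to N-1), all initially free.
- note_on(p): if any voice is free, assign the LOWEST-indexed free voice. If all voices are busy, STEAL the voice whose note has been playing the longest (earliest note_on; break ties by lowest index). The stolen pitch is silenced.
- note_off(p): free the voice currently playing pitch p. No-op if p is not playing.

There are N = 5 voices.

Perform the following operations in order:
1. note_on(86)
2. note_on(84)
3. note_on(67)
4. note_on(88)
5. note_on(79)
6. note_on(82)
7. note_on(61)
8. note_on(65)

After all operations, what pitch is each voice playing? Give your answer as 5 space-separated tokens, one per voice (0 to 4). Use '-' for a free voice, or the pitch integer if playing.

Answer: 82 61 65 88 79

Derivation:
Op 1: note_on(86): voice 0 is free -> assigned | voices=[86 - - - -]
Op 2: note_on(84): voice 1 is free -> assigned | voices=[86 84 - - -]
Op 3: note_on(67): voice 2 is free -> assigned | voices=[86 84 67 - -]
Op 4: note_on(88): voice 3 is free -> assigned | voices=[86 84 67 88 -]
Op 5: note_on(79): voice 4 is free -> assigned | voices=[86 84 67 88 79]
Op 6: note_on(82): all voices busy, STEAL voice 0 (pitch 86, oldest) -> assign | voices=[82 84 67 88 79]
Op 7: note_on(61): all voices busy, STEAL voice 1 (pitch 84, oldest) -> assign | voices=[82 61 67 88 79]
Op 8: note_on(65): all voices busy, STEAL voice 2 (pitch 67, oldest) -> assign | voices=[82 61 65 88 79]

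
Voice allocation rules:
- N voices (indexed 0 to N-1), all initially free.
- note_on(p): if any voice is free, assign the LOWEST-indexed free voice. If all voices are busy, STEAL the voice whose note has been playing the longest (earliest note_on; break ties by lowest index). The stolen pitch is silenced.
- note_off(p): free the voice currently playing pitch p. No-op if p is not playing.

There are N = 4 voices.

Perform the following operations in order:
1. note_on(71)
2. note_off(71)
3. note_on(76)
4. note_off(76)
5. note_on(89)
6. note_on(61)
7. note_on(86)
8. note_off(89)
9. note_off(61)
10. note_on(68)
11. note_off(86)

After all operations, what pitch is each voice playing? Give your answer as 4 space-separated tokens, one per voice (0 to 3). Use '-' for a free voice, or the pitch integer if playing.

Op 1: note_on(71): voice 0 is free -> assigned | voices=[71 - - -]
Op 2: note_off(71): free voice 0 | voices=[- - - -]
Op 3: note_on(76): voice 0 is free -> assigned | voices=[76 - - -]
Op 4: note_off(76): free voice 0 | voices=[- - - -]
Op 5: note_on(89): voice 0 is free -> assigned | voices=[89 - - -]
Op 6: note_on(61): voice 1 is free -> assigned | voices=[89 61 - -]
Op 7: note_on(86): voice 2 is free -> assigned | voices=[89 61 86 -]
Op 8: note_off(89): free voice 0 | voices=[- 61 86 -]
Op 9: note_off(61): free voice 1 | voices=[- - 86 -]
Op 10: note_on(68): voice 0 is free -> assigned | voices=[68 - 86 -]
Op 11: note_off(86): free voice 2 | voices=[68 - - -]

Answer: 68 - - -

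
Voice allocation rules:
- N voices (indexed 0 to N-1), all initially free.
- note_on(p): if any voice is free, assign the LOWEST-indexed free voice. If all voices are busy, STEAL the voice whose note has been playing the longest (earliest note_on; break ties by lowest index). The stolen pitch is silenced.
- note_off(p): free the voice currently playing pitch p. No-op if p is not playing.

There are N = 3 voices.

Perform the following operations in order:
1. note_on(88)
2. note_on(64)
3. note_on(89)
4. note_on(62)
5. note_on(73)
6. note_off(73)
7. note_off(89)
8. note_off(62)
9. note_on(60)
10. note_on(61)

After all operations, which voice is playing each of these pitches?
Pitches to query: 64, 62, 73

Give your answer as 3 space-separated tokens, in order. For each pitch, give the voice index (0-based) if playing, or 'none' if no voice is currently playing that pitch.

Op 1: note_on(88): voice 0 is free -> assigned | voices=[88 - -]
Op 2: note_on(64): voice 1 is free -> assigned | voices=[88 64 -]
Op 3: note_on(89): voice 2 is free -> assigned | voices=[88 64 89]
Op 4: note_on(62): all voices busy, STEAL voice 0 (pitch 88, oldest) -> assign | voices=[62 64 89]
Op 5: note_on(73): all voices busy, STEAL voice 1 (pitch 64, oldest) -> assign | voices=[62 73 89]
Op 6: note_off(73): free voice 1 | voices=[62 - 89]
Op 7: note_off(89): free voice 2 | voices=[62 - -]
Op 8: note_off(62): free voice 0 | voices=[- - -]
Op 9: note_on(60): voice 0 is free -> assigned | voices=[60 - -]
Op 10: note_on(61): voice 1 is free -> assigned | voices=[60 61 -]

Answer: none none none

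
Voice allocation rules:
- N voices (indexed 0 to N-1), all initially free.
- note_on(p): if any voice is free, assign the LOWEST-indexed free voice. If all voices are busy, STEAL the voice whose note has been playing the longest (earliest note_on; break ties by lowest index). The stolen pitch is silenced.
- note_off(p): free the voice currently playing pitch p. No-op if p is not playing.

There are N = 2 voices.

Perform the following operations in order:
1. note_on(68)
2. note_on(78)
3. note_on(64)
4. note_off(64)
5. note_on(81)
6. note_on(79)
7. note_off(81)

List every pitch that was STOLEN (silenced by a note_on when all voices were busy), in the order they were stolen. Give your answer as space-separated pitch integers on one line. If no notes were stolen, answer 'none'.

Op 1: note_on(68): voice 0 is free -> assigned | voices=[68 -]
Op 2: note_on(78): voice 1 is free -> assigned | voices=[68 78]
Op 3: note_on(64): all voices busy, STEAL voice 0 (pitch 68, oldest) -> assign | voices=[64 78]
Op 4: note_off(64): free voice 0 | voices=[- 78]
Op 5: note_on(81): voice 0 is free -> assigned | voices=[81 78]
Op 6: note_on(79): all voices busy, STEAL voice 1 (pitch 78, oldest) -> assign | voices=[81 79]
Op 7: note_off(81): free voice 0 | voices=[- 79]

Answer: 68 78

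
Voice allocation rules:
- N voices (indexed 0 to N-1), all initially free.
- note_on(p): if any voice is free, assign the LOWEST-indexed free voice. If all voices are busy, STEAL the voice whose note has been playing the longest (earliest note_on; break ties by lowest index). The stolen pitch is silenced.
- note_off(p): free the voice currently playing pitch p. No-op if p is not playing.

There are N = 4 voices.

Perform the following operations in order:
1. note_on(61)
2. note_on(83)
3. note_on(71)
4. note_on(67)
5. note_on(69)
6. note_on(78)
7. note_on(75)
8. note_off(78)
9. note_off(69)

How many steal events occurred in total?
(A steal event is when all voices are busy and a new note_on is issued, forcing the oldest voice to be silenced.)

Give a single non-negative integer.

Answer: 3

Derivation:
Op 1: note_on(61): voice 0 is free -> assigned | voices=[61 - - -]
Op 2: note_on(83): voice 1 is free -> assigned | voices=[61 83 - -]
Op 3: note_on(71): voice 2 is free -> assigned | voices=[61 83 71 -]
Op 4: note_on(67): voice 3 is free -> assigned | voices=[61 83 71 67]
Op 5: note_on(69): all voices busy, STEAL voice 0 (pitch 61, oldest) -> assign | voices=[69 83 71 67]
Op 6: note_on(78): all voices busy, STEAL voice 1 (pitch 83, oldest) -> assign | voices=[69 78 71 67]
Op 7: note_on(75): all voices busy, STEAL voice 2 (pitch 71, oldest) -> assign | voices=[69 78 75 67]
Op 8: note_off(78): free voice 1 | voices=[69 - 75 67]
Op 9: note_off(69): free voice 0 | voices=[- - 75 67]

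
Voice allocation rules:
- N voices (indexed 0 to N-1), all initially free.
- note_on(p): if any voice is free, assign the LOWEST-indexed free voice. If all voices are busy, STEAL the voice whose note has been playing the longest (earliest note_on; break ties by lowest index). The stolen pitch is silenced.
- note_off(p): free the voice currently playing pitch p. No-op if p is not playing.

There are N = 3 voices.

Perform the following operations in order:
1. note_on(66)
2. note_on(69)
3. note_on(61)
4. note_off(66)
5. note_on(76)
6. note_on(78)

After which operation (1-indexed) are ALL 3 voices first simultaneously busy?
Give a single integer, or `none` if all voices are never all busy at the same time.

Op 1: note_on(66): voice 0 is free -> assigned | voices=[66 - -]
Op 2: note_on(69): voice 1 is free -> assigned | voices=[66 69 -]
Op 3: note_on(61): voice 2 is free -> assigned | voices=[66 69 61]
Op 4: note_off(66): free voice 0 | voices=[- 69 61]
Op 5: note_on(76): voice 0 is free -> assigned | voices=[76 69 61]
Op 6: note_on(78): all voices busy, STEAL voice 1 (pitch 69, oldest) -> assign | voices=[76 78 61]

Answer: 3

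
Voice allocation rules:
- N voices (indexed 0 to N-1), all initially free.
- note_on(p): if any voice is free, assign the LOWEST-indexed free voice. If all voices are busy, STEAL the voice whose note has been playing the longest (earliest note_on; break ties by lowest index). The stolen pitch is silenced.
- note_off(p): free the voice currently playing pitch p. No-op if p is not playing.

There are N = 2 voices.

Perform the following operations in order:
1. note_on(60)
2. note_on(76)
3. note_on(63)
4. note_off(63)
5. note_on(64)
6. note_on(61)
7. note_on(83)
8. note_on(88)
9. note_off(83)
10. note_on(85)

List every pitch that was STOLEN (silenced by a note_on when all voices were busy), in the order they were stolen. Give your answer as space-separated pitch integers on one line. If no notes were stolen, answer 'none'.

Answer: 60 76 64 61

Derivation:
Op 1: note_on(60): voice 0 is free -> assigned | voices=[60 -]
Op 2: note_on(76): voice 1 is free -> assigned | voices=[60 76]
Op 3: note_on(63): all voices busy, STEAL voice 0 (pitch 60, oldest) -> assign | voices=[63 76]
Op 4: note_off(63): free voice 0 | voices=[- 76]
Op 5: note_on(64): voice 0 is free -> assigned | voices=[64 76]
Op 6: note_on(61): all voices busy, STEAL voice 1 (pitch 76, oldest) -> assign | voices=[64 61]
Op 7: note_on(83): all voices busy, STEAL voice 0 (pitch 64, oldest) -> assign | voices=[83 61]
Op 8: note_on(88): all voices busy, STEAL voice 1 (pitch 61, oldest) -> assign | voices=[83 88]
Op 9: note_off(83): free voice 0 | voices=[- 88]
Op 10: note_on(85): voice 0 is free -> assigned | voices=[85 88]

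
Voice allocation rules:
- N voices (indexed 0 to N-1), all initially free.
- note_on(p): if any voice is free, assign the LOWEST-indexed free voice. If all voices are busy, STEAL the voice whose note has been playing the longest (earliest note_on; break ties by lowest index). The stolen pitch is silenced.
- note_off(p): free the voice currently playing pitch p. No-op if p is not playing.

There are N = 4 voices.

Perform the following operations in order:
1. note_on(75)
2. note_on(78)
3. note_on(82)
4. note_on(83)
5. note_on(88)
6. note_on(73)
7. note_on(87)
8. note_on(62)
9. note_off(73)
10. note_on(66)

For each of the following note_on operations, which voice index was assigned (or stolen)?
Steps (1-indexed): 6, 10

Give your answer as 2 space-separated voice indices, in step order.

Answer: 1 1

Derivation:
Op 1: note_on(75): voice 0 is free -> assigned | voices=[75 - - -]
Op 2: note_on(78): voice 1 is free -> assigned | voices=[75 78 - -]
Op 3: note_on(82): voice 2 is free -> assigned | voices=[75 78 82 -]
Op 4: note_on(83): voice 3 is free -> assigned | voices=[75 78 82 83]
Op 5: note_on(88): all voices busy, STEAL voice 0 (pitch 75, oldest) -> assign | voices=[88 78 82 83]
Op 6: note_on(73): all voices busy, STEAL voice 1 (pitch 78, oldest) -> assign | voices=[88 73 82 83]
Op 7: note_on(87): all voices busy, STEAL voice 2 (pitch 82, oldest) -> assign | voices=[88 73 87 83]
Op 8: note_on(62): all voices busy, STEAL voice 3 (pitch 83, oldest) -> assign | voices=[88 73 87 62]
Op 9: note_off(73): free voice 1 | voices=[88 - 87 62]
Op 10: note_on(66): voice 1 is free -> assigned | voices=[88 66 87 62]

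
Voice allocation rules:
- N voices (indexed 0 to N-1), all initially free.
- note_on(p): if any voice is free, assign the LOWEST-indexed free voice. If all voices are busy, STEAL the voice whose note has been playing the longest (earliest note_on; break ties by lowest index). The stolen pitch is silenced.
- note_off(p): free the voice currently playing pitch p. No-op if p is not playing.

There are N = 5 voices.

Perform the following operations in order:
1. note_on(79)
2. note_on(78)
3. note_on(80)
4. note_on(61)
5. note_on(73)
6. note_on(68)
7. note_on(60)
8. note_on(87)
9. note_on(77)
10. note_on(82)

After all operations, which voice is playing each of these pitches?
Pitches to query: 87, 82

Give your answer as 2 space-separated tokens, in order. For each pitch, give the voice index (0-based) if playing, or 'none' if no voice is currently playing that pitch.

Answer: 2 4

Derivation:
Op 1: note_on(79): voice 0 is free -> assigned | voices=[79 - - - -]
Op 2: note_on(78): voice 1 is free -> assigned | voices=[79 78 - - -]
Op 3: note_on(80): voice 2 is free -> assigned | voices=[79 78 80 - -]
Op 4: note_on(61): voice 3 is free -> assigned | voices=[79 78 80 61 -]
Op 5: note_on(73): voice 4 is free -> assigned | voices=[79 78 80 61 73]
Op 6: note_on(68): all voices busy, STEAL voice 0 (pitch 79, oldest) -> assign | voices=[68 78 80 61 73]
Op 7: note_on(60): all voices busy, STEAL voice 1 (pitch 78, oldest) -> assign | voices=[68 60 80 61 73]
Op 8: note_on(87): all voices busy, STEAL voice 2 (pitch 80, oldest) -> assign | voices=[68 60 87 61 73]
Op 9: note_on(77): all voices busy, STEAL voice 3 (pitch 61, oldest) -> assign | voices=[68 60 87 77 73]
Op 10: note_on(82): all voices busy, STEAL voice 4 (pitch 73, oldest) -> assign | voices=[68 60 87 77 82]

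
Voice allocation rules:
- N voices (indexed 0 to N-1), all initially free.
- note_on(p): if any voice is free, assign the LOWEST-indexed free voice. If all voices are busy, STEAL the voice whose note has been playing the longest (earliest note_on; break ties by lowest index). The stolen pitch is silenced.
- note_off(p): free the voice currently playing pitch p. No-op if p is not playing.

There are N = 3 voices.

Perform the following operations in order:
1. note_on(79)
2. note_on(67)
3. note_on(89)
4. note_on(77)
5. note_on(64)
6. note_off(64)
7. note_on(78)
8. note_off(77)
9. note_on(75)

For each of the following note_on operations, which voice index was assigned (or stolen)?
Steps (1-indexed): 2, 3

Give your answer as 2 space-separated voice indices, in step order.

Op 1: note_on(79): voice 0 is free -> assigned | voices=[79 - -]
Op 2: note_on(67): voice 1 is free -> assigned | voices=[79 67 -]
Op 3: note_on(89): voice 2 is free -> assigned | voices=[79 67 89]
Op 4: note_on(77): all voices busy, STEAL voice 0 (pitch 79, oldest) -> assign | voices=[77 67 89]
Op 5: note_on(64): all voices busy, STEAL voice 1 (pitch 67, oldest) -> assign | voices=[77 64 89]
Op 6: note_off(64): free voice 1 | voices=[77 - 89]
Op 7: note_on(78): voice 1 is free -> assigned | voices=[77 78 89]
Op 8: note_off(77): free voice 0 | voices=[- 78 89]
Op 9: note_on(75): voice 0 is free -> assigned | voices=[75 78 89]

Answer: 1 2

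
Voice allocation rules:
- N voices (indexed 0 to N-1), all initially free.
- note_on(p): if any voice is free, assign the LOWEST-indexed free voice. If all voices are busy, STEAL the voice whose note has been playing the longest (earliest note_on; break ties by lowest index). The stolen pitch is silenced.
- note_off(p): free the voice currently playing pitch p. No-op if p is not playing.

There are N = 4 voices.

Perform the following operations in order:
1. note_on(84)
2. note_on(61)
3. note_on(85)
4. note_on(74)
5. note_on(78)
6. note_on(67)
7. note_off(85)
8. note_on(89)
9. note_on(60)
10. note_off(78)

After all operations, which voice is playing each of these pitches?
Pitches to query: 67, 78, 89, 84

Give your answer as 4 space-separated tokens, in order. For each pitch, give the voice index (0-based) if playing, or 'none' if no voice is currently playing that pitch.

Op 1: note_on(84): voice 0 is free -> assigned | voices=[84 - - -]
Op 2: note_on(61): voice 1 is free -> assigned | voices=[84 61 - -]
Op 3: note_on(85): voice 2 is free -> assigned | voices=[84 61 85 -]
Op 4: note_on(74): voice 3 is free -> assigned | voices=[84 61 85 74]
Op 5: note_on(78): all voices busy, STEAL voice 0 (pitch 84, oldest) -> assign | voices=[78 61 85 74]
Op 6: note_on(67): all voices busy, STEAL voice 1 (pitch 61, oldest) -> assign | voices=[78 67 85 74]
Op 7: note_off(85): free voice 2 | voices=[78 67 - 74]
Op 8: note_on(89): voice 2 is free -> assigned | voices=[78 67 89 74]
Op 9: note_on(60): all voices busy, STEAL voice 3 (pitch 74, oldest) -> assign | voices=[78 67 89 60]
Op 10: note_off(78): free voice 0 | voices=[- 67 89 60]

Answer: 1 none 2 none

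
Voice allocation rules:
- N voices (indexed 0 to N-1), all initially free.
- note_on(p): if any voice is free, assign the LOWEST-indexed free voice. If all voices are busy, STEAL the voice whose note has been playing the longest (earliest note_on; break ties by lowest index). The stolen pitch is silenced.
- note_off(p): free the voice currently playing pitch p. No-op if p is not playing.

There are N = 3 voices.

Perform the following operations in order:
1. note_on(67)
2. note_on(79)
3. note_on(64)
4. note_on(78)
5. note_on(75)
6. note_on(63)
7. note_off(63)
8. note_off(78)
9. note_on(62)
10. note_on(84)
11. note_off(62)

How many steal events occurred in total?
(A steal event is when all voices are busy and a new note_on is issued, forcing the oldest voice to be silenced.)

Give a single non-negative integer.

Answer: 3

Derivation:
Op 1: note_on(67): voice 0 is free -> assigned | voices=[67 - -]
Op 2: note_on(79): voice 1 is free -> assigned | voices=[67 79 -]
Op 3: note_on(64): voice 2 is free -> assigned | voices=[67 79 64]
Op 4: note_on(78): all voices busy, STEAL voice 0 (pitch 67, oldest) -> assign | voices=[78 79 64]
Op 5: note_on(75): all voices busy, STEAL voice 1 (pitch 79, oldest) -> assign | voices=[78 75 64]
Op 6: note_on(63): all voices busy, STEAL voice 2 (pitch 64, oldest) -> assign | voices=[78 75 63]
Op 7: note_off(63): free voice 2 | voices=[78 75 -]
Op 8: note_off(78): free voice 0 | voices=[- 75 -]
Op 9: note_on(62): voice 0 is free -> assigned | voices=[62 75 -]
Op 10: note_on(84): voice 2 is free -> assigned | voices=[62 75 84]
Op 11: note_off(62): free voice 0 | voices=[- 75 84]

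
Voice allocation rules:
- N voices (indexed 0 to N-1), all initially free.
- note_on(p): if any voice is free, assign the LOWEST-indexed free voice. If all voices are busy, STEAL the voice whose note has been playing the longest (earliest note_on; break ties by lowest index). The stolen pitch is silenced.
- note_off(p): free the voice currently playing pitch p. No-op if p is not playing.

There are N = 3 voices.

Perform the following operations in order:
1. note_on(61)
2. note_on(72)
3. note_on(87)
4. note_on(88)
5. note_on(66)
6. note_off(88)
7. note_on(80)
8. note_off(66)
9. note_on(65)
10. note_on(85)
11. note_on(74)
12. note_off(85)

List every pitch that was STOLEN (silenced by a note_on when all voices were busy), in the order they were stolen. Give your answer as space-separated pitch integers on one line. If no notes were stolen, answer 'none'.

Answer: 61 72 87 80

Derivation:
Op 1: note_on(61): voice 0 is free -> assigned | voices=[61 - -]
Op 2: note_on(72): voice 1 is free -> assigned | voices=[61 72 -]
Op 3: note_on(87): voice 2 is free -> assigned | voices=[61 72 87]
Op 4: note_on(88): all voices busy, STEAL voice 0 (pitch 61, oldest) -> assign | voices=[88 72 87]
Op 5: note_on(66): all voices busy, STEAL voice 1 (pitch 72, oldest) -> assign | voices=[88 66 87]
Op 6: note_off(88): free voice 0 | voices=[- 66 87]
Op 7: note_on(80): voice 0 is free -> assigned | voices=[80 66 87]
Op 8: note_off(66): free voice 1 | voices=[80 - 87]
Op 9: note_on(65): voice 1 is free -> assigned | voices=[80 65 87]
Op 10: note_on(85): all voices busy, STEAL voice 2 (pitch 87, oldest) -> assign | voices=[80 65 85]
Op 11: note_on(74): all voices busy, STEAL voice 0 (pitch 80, oldest) -> assign | voices=[74 65 85]
Op 12: note_off(85): free voice 2 | voices=[74 65 -]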